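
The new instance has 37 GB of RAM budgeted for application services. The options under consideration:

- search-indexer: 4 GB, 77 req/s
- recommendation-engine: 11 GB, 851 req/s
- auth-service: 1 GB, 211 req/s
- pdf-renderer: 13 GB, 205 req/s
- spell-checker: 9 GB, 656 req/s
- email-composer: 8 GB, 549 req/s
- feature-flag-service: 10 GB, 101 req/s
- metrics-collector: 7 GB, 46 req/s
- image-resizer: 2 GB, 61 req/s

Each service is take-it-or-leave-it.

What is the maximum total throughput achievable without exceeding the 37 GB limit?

Best packing: search-indexer + recommendation-engine + auth-service + spell-checker + email-composer + image-resizer — 35 GB, 2405 total.
Every other selection either busts 37 GB or fails to beat 2405.

2405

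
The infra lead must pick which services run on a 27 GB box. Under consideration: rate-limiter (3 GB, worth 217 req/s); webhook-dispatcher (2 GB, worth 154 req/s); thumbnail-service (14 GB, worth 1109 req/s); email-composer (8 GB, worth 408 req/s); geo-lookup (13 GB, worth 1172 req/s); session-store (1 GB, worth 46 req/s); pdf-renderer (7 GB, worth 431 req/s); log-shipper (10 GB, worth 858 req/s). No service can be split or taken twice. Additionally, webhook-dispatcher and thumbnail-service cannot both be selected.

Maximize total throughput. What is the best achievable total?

Filling by ratio: webhook-dispatcher + geo-lookup + session-store + log-shipper for 2230, with 1 GB left unused.
Dropping webhook-dispatcher frees 2 GB; slotting in rate-limiter (3 GB) lifts the total to 2293 at 27 GB.
The closest alternative, thumbnail-service + geo-lookup, reaches only 2281.

2293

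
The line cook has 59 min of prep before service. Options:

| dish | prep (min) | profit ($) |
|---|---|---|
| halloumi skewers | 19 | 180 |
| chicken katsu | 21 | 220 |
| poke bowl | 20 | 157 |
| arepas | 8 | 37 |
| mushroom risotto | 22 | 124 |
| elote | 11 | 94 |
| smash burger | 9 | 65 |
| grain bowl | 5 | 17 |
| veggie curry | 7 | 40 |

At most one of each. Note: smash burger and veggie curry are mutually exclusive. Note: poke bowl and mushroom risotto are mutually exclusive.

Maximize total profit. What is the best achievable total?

534

Best packing: halloumi skewers + chicken katsu + elote + veggie curry — 58 min, 534 total.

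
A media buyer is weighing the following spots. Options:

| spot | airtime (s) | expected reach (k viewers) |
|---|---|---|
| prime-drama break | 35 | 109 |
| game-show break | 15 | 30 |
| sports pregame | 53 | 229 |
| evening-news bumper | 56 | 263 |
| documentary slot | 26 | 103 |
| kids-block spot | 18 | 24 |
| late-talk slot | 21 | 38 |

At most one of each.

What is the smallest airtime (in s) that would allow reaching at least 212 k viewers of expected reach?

53

Minimise s subject to total expected reach ≥ 212.
Taking sports pregame gives 229 (≥ 212) for 53 s.
Any bundle with less than 53 s falls short of 212.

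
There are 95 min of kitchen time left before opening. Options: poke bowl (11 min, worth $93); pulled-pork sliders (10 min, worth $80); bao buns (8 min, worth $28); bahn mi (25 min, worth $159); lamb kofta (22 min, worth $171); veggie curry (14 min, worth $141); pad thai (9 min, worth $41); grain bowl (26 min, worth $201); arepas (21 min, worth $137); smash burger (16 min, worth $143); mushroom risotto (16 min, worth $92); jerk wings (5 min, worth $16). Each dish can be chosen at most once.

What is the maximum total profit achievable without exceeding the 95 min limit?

765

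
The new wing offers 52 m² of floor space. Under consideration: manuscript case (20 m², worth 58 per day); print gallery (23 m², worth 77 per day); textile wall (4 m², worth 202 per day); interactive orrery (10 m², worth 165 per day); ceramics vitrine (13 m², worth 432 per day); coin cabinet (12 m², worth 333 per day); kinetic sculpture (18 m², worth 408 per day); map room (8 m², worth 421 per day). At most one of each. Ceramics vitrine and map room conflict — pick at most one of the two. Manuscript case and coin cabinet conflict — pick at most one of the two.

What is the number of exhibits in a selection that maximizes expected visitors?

Optimal total is 1529.
textile wall + interactive orrery + coin cabinet + kinetic sculpture + map room hits 1529 at 52 m².
Every optimal selection uses 5 exhibits.

5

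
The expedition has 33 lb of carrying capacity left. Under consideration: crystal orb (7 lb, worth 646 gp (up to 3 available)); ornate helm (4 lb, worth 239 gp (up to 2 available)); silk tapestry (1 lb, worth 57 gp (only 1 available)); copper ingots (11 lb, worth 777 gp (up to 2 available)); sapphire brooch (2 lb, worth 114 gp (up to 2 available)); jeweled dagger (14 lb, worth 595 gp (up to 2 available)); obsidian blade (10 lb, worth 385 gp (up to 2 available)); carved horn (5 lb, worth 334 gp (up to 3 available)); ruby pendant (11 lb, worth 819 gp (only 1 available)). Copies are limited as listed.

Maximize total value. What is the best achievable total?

2814

Density check — crystal orb 92.29, ruby pendant 74.45, copper ingots 70.64 are the best per lb.
3×crystal orb + silk tapestry + ruby pendant uses 33 of the 33 lb and totals 2814.
Every other selection either busts 33 lb or exceeds an availability limit or fails to beat 2814.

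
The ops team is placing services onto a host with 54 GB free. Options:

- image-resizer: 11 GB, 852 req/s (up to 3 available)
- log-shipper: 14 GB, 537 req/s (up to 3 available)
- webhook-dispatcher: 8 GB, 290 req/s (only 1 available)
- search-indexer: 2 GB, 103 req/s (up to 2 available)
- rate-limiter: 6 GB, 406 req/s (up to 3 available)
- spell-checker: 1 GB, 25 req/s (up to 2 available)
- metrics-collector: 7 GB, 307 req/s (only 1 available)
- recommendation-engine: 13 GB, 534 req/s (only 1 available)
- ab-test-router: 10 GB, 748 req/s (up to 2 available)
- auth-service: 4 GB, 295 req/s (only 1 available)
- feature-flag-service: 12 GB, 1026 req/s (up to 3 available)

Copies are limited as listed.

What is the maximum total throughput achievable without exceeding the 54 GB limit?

A density-first pass picks image-resizer + search-indexer + spell-checker + auth-service + 3×feature-flag-service — 4353 at 54 GB.
The 6 GB tied up in search-indexer and auth-service is better spent on rate-limiter — total rises to 4361 (54 GB).
No other feasible combination exceeds 4361.

4361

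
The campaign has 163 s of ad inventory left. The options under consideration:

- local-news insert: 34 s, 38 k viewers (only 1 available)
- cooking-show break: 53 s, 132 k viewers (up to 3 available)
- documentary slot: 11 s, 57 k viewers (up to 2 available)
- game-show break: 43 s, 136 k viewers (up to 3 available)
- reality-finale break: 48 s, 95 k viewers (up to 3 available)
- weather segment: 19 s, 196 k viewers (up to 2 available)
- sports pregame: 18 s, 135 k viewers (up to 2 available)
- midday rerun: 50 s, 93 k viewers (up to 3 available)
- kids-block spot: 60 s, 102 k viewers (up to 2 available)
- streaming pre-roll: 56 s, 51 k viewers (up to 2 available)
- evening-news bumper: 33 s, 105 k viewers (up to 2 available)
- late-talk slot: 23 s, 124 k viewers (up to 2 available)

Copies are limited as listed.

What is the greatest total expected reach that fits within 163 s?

By expected reach per s: weather segment 10.32, sports pregame 7.50, late-talk slot 5.39 lead.
Taking the top-ratio spots first gives 2×documentary slot + 2×weather segment + 2×sports pregame + 2×late-talk slot for 1024 (142 s).
Replace 2×documentary slot with game-show break: the trade gains 22 net, giving 1046 at 163 s.
Every other selection either busts 163 s or exceeds an availability limit or fails to beat 1046.

1046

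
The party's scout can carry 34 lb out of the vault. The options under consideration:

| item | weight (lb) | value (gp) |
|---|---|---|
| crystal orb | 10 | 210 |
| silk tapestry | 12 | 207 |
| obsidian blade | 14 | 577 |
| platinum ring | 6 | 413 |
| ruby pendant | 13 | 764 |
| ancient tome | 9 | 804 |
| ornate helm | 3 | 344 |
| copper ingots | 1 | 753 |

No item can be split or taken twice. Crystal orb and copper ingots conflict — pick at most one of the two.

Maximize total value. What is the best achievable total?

Taking platinum ring + ruby pendant + ancient tome + ornate helm + copper ingots: 32 lb used, 3078 in value.
Every other selection either busts 34 lb or breaks a pairing rule or fails to beat 3078.

3078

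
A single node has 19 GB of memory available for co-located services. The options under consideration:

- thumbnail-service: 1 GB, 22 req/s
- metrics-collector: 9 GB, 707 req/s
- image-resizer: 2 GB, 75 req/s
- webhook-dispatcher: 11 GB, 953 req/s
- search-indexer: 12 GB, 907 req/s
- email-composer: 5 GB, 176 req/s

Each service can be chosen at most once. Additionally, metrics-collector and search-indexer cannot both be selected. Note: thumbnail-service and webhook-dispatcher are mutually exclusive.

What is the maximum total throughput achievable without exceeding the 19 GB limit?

1204

Taking image-resizer + webhook-dispatcher + email-composer: 18 GB used, 1204 in throughput.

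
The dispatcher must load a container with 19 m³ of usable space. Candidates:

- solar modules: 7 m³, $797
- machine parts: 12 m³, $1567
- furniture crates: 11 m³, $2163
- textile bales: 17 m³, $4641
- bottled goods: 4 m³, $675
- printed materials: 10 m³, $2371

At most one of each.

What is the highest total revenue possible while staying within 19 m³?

The ratio ordering already packs tightly: textile bales, 17 m³, 4641.
Nothing else within 19 m³ beats 4641.

4641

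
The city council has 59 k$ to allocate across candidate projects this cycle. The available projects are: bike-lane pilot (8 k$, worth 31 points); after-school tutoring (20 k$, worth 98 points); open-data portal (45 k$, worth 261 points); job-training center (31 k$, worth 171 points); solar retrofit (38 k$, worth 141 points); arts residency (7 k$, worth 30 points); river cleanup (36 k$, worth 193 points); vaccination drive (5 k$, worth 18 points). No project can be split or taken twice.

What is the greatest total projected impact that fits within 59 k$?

310

Filling by ratio: open-data portal + arts residency + vaccination drive for 309, with 2 k$ left unused.
Replace arts residency with bike-lane pilot: the trade gains 1 net, giving 310 at 58 k$.
Next best is open-data portal + arts residency + vaccination drive at 309 (57 k$) — short by 1.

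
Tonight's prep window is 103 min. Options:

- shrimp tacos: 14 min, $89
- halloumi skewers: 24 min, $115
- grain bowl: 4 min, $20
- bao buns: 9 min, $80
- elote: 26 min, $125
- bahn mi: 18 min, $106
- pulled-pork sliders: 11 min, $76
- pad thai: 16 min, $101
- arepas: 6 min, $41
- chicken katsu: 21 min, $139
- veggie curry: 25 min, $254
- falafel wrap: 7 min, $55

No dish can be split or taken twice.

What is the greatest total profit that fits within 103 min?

Filling by ratio: shrimp tacos + grain bowl + bao buns + pulled-pork sliders + arepas + chicken katsu + veggie curry + falafel wrap for 754, with 6 min left unused.
Dropping grain bowl and arepas frees 10 min; slotting in pad thai (16 min) lifts the total to 794 at 103 min.
Nothing else within 103 min beats 794.

794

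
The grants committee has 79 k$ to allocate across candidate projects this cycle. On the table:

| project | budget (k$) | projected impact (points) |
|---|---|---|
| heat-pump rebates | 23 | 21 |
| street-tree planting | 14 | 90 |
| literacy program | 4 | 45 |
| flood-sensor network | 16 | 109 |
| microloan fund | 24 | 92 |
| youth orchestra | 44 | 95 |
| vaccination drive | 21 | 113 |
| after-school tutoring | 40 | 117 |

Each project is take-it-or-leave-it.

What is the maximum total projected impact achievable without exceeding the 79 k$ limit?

Best packing: street-tree planting + literacy program + flood-sensor network + microloan fund + vaccination drive — 79 k$, 449 total.
Runner-up street-tree planting + flood-sensor network + microloan fund + vaccination drive tops out at 404.

449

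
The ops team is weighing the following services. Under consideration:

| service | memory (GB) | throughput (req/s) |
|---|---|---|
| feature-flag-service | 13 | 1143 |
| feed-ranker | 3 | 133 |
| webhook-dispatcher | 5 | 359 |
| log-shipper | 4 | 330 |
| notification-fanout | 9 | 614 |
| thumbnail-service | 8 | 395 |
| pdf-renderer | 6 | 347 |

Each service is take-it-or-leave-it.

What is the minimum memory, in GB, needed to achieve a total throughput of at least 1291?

Look for the lowest-memory combination reaching 1291.
Taking feature-flag-service + log-shipper gives 1473 (≥ 1291) for 17 GB.
No combination under 17 GB hits 1291.

17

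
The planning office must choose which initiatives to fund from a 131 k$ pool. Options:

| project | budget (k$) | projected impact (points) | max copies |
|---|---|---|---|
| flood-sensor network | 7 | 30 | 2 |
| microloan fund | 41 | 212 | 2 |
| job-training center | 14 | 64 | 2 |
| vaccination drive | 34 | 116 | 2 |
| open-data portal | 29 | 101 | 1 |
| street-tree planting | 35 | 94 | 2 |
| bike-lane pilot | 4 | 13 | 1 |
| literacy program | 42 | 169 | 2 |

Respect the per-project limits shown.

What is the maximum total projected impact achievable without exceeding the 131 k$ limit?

Density check — microloan fund 5.17, job-training center 4.57, flood-sensor network 4.29 are the best per k$.
The ratio ordering already packs tightly: 2×flood-sensor network + 2×microloan fund + 2×job-training center + bike-lane pilot, 128 k$, 625.
That's the maximum — no swap from here does better than 625.

625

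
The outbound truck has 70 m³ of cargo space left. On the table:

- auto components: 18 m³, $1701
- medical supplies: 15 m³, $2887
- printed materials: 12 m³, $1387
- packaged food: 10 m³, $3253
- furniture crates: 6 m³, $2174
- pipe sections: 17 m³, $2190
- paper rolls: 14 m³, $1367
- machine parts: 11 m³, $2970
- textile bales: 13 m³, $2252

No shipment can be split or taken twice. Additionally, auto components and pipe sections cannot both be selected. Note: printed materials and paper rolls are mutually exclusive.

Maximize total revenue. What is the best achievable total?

Best packing: medical supplies + printed materials + packaged food + furniture crates + machine parts + textile bales — 67 m³, 14923 total.
The spare 3 m³ is too small for any remaining shipment, and no feasible exchange beats 14923.

14923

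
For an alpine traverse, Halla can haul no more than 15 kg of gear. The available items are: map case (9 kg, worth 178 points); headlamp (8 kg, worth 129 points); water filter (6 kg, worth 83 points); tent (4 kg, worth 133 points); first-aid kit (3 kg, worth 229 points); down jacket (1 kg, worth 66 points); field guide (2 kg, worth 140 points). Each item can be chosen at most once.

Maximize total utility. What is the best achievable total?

Ranking by ratio (utility/kg): first-aid kit 76.33, field guide 70.00, down jacket 66.00, tent 33.25.
Taking the top-ratio items first gives tent + first-aid kit + down jacket + field guide for 568 (10 kg).
The 4 kg tied up in tent is better spent on map case — total rises to 613 (15 kg).

613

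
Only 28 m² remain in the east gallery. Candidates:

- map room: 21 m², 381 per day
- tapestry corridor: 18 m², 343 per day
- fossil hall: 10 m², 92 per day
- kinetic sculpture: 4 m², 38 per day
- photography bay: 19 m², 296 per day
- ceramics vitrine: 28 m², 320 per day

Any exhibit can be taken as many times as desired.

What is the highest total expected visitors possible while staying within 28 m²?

Density check — tapestry corridor 19.06, map room 18.14, photography bay 15.58, ceramics vitrine 11.43 are the best per m².
The ratio heuristic lands on tapestry corridor + 2×kinetic sculpture (419) but leaves 2 m² idle.
Replace 2×kinetic sculpture with fossil hall: the trade gains 16 net, giving 435 at 28 m².
Every other selection either busts 28 m² or fails to beat 435.

435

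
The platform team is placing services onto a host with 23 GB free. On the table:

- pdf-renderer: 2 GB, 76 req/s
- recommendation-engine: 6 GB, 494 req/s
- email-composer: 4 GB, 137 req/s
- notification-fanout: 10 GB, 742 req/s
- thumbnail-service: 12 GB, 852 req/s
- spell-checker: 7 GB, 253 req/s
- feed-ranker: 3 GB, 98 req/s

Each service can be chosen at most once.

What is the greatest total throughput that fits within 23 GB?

Taking the top-ratio services first gives pdf-renderer + recommendation-engine + email-composer + notification-fanout for 1449 (22 GB).
Dropping pdf-renderer and recommendation-engine and email-composer frees 12 GB; slotting in thumbnail-service (12 GB) lifts the total to 1594 at 22 GB.
The closest alternative, pdf-renderer + recommendation-engine + thumbnail-service + feed-ranker, reaches only 1520.

1594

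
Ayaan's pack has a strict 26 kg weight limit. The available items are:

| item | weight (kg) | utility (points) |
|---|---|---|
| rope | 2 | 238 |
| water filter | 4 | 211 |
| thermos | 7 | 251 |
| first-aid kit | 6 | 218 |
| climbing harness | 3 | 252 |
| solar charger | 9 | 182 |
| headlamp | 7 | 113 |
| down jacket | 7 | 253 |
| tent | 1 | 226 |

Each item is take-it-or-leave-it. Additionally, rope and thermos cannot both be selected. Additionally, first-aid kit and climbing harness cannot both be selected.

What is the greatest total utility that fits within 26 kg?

Best packing: rope + water filter + climbing harness + solar charger + down jacket + tent — 26 kg, 1362 total.

1362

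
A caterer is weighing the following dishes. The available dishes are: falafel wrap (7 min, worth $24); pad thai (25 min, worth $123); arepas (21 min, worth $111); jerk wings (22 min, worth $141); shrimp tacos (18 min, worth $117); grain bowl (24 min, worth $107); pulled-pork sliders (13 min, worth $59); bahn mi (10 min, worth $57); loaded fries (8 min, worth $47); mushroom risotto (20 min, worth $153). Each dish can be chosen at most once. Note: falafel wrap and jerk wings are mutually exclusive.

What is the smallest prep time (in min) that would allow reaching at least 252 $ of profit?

38

Minimise min subject to total profit ≥ 252.
shrimp tacos + mushroom risotto: 270 profit at 38 min.
No combination under 38 min hits 252.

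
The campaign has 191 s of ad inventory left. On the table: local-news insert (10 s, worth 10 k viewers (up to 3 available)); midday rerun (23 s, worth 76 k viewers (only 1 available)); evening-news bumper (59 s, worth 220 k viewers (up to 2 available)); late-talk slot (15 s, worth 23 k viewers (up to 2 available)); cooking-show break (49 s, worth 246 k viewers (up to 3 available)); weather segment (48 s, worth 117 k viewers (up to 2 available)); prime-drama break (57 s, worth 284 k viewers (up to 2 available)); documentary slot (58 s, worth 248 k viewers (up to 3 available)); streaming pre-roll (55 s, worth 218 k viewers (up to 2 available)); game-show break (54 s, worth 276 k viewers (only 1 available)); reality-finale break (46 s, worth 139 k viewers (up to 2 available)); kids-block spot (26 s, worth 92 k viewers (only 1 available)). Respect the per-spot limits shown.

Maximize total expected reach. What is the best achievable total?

By expected reach per s: game-show break 5.11, cooking-show break 5.02, prime-drama break 4.98 lead.
The ratio heuristic lands on local-news insert + 2×cooking-show break + game-show break + kids-block spot (870) but leaves 3 s idle.
A better packing is midday rerun + 2×prime-drama break + game-show break: 191 s, total 920.
That's the maximum — no swap from here does better than 920.

920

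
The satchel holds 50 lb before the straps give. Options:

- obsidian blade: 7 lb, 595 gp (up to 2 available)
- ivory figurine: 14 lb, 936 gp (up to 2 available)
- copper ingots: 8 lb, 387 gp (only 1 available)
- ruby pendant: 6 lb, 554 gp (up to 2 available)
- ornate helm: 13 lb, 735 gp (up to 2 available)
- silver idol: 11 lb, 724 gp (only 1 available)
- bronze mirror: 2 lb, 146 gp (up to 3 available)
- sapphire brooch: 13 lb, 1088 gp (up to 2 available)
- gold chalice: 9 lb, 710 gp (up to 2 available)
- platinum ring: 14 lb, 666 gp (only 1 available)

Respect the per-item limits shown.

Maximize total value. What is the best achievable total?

4242

Taking 2×obsidian blade + 2×ruby pendant + bronze mirror + sapphire brooch + gold chalice: 50 lb used, 4242 in value.
That's the maximum — no swap from here does better than 4242.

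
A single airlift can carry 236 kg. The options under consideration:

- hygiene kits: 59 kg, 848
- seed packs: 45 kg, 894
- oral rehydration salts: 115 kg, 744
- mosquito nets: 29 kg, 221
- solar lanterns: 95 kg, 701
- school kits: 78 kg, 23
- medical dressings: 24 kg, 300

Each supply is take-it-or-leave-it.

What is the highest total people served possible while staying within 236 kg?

Filling by ratio: hygiene kits + seed packs + mosquito nets + school kits + medical dressings for 2286, with 1 kg left unused.
The 107 kg tied up in mosquito nets and school kits is better spent on solar lanterns — total rises to 2743 (223 kg).
An exhaustive check of the 128 subsets confirms 2743.

2743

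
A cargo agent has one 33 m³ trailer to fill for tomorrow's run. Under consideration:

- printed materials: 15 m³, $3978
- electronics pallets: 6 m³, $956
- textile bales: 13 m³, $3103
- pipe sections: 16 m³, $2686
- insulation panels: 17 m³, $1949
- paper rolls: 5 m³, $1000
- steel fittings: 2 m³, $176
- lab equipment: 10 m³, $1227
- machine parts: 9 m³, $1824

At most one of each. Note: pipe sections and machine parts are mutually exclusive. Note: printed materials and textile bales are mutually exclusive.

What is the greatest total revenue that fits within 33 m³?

Density check — printed materials 265.20, textile bales 238.69, machine parts 202.67 are the best per m³.
Printed materials + paper rolls + steel fittings + machine parts uses 31 of the 33 m³ and totals 6978.
The spare 2 m³ is too small for any remaining shipment, and no feasible exchange beats 6978.

6978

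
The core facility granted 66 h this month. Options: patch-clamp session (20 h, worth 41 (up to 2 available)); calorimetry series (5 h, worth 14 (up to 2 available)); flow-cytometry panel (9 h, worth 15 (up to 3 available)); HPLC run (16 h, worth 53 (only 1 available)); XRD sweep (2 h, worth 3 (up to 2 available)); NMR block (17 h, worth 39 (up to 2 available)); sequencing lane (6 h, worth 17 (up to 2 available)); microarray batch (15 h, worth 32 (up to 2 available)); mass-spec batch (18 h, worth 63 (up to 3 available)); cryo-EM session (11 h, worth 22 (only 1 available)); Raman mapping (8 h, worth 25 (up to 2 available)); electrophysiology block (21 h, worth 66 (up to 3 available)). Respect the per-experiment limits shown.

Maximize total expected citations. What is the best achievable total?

223

A density-first pass picks 2×XRD sweep + 3×mass-spec batch + Raman mapping — 220 at 66 h.
Replace 2×XRD sweep and Raman mapping with 2×sequencing lane: the trade gains 3 net, giving 223 at 66 h.
Every other selection either busts 66 h or exceeds an availability limit or fails to beat 223.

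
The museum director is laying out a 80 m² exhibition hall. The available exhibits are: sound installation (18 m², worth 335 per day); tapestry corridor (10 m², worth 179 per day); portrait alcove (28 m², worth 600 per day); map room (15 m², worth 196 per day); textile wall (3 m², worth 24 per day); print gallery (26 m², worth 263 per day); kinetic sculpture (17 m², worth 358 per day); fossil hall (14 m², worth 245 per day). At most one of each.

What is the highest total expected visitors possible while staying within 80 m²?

1562

Filling by ratio: sound installation + tapestry corridor + portrait alcove + textile wall + kinetic sculpture for 1496, with 4 m² left unused.
Dropping tapestry corridor frees 10 m²; slotting in fossil hall (14 m²) lifts the total to 1562 at 80 m².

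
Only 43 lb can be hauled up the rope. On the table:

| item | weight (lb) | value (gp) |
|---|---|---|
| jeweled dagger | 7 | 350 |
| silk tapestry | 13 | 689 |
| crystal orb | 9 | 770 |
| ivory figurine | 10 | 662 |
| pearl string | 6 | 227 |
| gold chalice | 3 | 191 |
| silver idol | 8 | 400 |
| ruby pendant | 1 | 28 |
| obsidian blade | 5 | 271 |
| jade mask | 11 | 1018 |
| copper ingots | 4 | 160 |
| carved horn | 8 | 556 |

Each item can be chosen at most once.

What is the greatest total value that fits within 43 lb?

The ratio heuristic lands on crystal orb + ivory figurine + gold chalice + ruby pendant + jade mask + carved horn (3225) but leaves 1 lb idle.
Replace gold chalice and ruby pendant with obsidian blade: the trade gains 52 net, giving 3277 at 43 lb.
Runner-up crystal orb + ivory figurine + gold chalice + ruby pendant + jade mask + carved horn tops out at 3225.

3277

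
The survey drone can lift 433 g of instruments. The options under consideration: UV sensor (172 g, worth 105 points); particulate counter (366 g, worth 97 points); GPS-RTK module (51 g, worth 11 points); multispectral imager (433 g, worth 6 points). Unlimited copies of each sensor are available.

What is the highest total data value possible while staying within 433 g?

By data value per g: UV sensor 0.61, particulate counter 0.27, GPS-RTK module 0.22 lead.
2×UV sensor + GPS-RTK module uses 395 of the 433 g and totals 221.

221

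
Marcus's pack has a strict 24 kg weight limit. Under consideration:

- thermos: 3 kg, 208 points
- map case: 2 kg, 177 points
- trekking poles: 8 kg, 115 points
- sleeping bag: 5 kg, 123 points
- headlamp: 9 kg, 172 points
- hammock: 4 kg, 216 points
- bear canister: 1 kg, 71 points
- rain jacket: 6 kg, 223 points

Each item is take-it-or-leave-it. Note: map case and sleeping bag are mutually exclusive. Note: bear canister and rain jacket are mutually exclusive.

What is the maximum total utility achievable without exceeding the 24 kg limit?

996

Density check — map case 88.50, bear canister 71.00, thermos 69.33, hammock 54.00 are the best per kg.
Thermos + map case + headlamp + hammock + rain jacket uses 24 of the 24 kg and totals 996.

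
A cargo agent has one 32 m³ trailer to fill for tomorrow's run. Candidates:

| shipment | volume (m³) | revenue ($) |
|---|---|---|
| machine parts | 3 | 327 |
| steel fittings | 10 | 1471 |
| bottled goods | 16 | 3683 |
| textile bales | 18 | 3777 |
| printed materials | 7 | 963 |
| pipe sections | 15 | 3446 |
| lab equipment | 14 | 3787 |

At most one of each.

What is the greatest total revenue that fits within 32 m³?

7564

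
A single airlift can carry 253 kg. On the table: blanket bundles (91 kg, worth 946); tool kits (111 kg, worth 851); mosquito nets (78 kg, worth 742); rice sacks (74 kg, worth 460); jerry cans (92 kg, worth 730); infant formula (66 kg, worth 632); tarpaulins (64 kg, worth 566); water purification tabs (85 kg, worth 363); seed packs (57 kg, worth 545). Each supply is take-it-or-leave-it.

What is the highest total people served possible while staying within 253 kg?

2320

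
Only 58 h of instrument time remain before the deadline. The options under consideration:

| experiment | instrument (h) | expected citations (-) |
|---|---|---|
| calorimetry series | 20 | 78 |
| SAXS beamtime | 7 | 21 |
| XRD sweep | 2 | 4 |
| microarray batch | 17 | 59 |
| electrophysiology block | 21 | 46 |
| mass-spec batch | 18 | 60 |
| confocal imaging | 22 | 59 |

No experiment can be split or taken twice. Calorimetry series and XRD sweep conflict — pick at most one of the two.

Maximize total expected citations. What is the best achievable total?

Density check — calorimetry series 3.90, microarray batch 3.47, mass-spec batch 3.33 are the best per h.
Taking calorimetry series + microarray batch + mass-spec batch: 55 h used, 197 in expected citations.

197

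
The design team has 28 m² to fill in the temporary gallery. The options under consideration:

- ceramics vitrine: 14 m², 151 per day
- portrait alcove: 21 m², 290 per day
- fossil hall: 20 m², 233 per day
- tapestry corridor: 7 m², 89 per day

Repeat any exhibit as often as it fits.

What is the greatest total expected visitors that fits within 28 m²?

379

Density check — portrait alcove 13.81, tapestry corridor 12.71, fossil hall 11.65, ceramics vitrine 10.79 are the best per m².
The ratio ordering already packs tightly: portrait alcove + tapestry corridor, 28 m², 379.
Every other selection either busts 28 m² or fails to beat 379.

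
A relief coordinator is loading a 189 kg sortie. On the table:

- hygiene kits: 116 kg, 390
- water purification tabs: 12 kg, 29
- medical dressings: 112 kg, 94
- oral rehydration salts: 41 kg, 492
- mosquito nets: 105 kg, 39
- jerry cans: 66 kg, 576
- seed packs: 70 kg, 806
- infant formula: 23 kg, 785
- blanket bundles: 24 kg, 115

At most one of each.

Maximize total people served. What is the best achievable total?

2282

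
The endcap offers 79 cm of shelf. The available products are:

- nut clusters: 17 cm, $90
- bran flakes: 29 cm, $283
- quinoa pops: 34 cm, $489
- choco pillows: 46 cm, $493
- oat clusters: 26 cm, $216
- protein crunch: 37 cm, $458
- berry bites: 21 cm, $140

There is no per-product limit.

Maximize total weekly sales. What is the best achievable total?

978

Ranking by ratio (weekly sales/cm): quinoa pops 14.38, protein crunch 12.38, choco pillows 10.72, bran flakes 9.76.
The ratio ordering already packs tightly: 2×quinoa pops, 68 cm, 978.
No other feasible combination exceeds 978.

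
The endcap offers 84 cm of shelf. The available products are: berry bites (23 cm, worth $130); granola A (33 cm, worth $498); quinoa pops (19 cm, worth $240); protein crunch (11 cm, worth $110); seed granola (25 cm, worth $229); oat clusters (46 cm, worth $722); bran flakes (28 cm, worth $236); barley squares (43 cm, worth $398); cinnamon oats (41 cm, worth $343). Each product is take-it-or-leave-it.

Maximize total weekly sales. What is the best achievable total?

1220

By weekly sales per cm: oat clusters 15.70, granola A 15.09, quinoa pops 12.63, protein crunch 10.00 lead.
Granola A + oat clusters uses 79 of the 84 cm and totals 1220.
The spare 5 cm is too small for any remaining product, and no exchange beats 1220.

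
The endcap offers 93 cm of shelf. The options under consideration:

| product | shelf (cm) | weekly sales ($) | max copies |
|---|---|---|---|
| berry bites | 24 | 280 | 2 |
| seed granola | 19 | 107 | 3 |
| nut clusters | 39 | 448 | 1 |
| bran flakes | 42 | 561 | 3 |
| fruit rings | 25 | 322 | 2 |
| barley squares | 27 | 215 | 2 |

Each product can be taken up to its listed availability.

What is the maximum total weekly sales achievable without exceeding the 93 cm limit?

1205

Taking the top-ratio products first gives 2×bran flakes for 1122 (84 cm).
Dropping bran flakes frees 42 cm; slotting in 2×fruit rings (50 cm) lifts the total to 1205 at 92 cm.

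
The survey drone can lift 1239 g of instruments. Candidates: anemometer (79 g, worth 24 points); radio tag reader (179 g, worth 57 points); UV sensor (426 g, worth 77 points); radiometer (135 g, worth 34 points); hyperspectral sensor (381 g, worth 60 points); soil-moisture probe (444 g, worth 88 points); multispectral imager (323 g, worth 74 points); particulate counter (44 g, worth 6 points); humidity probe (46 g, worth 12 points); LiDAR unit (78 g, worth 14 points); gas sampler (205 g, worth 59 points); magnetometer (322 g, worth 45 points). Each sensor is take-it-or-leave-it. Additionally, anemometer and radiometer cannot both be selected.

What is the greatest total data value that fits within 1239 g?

302

Taking anemometer + radio tag reader + soil-moisture probe + multispectral imager + gas sampler: 1230 g used, 302 in data value.
Next best is radio tag reader + soil-moisture probe + multispectral imager + LiDAR unit + gas sampler at 292 (1229 g) — short by 10.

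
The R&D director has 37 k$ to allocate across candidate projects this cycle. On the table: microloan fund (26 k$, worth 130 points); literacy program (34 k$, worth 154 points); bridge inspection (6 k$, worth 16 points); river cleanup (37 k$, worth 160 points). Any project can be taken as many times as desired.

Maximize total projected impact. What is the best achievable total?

160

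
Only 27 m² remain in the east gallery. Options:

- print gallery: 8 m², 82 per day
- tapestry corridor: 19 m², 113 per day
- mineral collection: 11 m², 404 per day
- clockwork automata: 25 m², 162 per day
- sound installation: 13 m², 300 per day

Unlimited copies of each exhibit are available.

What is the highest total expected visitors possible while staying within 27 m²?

Taking 2×mineral collection: 22 m² used, 808 in expected visitors.
Nothing else within 27 m² beats 808.

808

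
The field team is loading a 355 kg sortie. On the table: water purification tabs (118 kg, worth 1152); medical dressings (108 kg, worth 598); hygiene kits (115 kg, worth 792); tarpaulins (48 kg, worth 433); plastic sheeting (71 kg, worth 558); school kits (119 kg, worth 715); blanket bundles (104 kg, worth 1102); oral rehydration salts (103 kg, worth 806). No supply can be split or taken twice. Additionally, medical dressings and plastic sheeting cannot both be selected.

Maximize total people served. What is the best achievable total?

3245

Density check — blanket bundles 10.60, water purification tabs 9.76, tarpaulins 9.02 are the best per kg.
Water purification tabs + tarpaulins + plastic sheeting + blanket bundles uses 341 of the 355 kg and totals 3245.
That's the maximum — no feasible swap from here does better than 3245.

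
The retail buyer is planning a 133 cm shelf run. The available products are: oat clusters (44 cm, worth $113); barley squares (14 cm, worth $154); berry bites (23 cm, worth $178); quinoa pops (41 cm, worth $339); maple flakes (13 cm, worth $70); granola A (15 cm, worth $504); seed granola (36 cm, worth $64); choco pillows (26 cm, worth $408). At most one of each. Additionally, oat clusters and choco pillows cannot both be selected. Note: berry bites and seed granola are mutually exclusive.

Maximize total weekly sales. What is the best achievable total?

1653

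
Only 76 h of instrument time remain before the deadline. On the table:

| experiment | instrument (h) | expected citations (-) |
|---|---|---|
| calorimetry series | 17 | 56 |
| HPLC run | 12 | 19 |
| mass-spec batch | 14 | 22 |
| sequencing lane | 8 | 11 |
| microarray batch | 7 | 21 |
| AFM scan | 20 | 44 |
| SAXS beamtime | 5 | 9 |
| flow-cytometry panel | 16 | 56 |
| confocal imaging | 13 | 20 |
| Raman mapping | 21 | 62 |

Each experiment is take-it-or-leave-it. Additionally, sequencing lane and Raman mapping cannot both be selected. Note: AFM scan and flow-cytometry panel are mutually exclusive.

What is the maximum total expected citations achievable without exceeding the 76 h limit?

217

Best packing: calorimetry series + mass-spec batch + microarray batch + flow-cytometry panel + Raman mapping — 75 h, 217 total.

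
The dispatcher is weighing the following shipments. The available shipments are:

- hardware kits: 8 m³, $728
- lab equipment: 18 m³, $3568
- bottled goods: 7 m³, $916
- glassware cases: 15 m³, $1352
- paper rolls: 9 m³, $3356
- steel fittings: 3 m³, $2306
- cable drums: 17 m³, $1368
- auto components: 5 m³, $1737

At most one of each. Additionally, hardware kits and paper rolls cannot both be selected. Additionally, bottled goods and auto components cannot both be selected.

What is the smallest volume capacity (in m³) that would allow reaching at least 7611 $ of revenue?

26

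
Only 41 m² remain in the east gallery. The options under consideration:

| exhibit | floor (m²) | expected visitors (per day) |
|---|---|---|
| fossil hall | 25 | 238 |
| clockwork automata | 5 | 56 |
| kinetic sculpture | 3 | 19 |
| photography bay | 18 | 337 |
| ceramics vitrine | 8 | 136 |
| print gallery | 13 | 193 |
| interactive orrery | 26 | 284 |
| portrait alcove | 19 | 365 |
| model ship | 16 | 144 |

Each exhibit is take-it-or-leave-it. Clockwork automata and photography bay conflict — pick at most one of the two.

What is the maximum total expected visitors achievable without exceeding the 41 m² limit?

721

Ranking by ratio (expected visitors/m²): portrait alcove 19.21, photography bay 18.72, ceramics vitrine 17.00, print gallery 14.85.
The ratio ordering already packs tightly: kinetic sculpture + photography bay + portrait alcove, 40 m², 721.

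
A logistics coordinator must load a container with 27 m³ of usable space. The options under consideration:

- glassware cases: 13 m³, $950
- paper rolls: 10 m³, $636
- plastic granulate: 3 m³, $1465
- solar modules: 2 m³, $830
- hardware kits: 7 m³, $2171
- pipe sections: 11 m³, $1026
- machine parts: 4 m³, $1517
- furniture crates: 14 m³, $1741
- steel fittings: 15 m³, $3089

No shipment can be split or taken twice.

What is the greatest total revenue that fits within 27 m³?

7555

Density check — plastic granulate 488.33, solar modules 415.00, machine parts 379.25 are the best per m³.
Greedy by ratio would take plastic granulate + solar modules + hardware kits + pipe sections + machine parts: 27 m³ used, total 7009.
The 15 m³ tied up in pipe sections and machine parts is better spent on steel fittings — total rises to 7555 (27 m³).
The closest alternative, plastic granulate + solar modules + hardware kits + pipe sections + machine parts, reaches only 7009.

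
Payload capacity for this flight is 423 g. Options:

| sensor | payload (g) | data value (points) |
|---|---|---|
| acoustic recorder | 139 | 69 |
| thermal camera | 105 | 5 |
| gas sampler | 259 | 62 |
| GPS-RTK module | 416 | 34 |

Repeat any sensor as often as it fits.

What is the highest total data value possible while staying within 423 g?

Density check — acoustic recorder 0.50, gas sampler 0.24, GPS-RTK module 0.08 are the best per g.
3×acoustic recorder uses 417 of the 423 g and totals 207.
The spare 6 g is too small for any remaining sensor, and no exchange beats 207.

207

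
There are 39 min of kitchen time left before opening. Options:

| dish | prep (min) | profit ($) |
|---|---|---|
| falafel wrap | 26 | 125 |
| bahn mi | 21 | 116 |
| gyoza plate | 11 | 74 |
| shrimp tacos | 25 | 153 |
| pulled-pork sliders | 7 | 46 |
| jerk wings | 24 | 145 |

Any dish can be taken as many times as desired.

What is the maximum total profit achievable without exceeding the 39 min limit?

Filling by ratio: 3×gyoza plate for 222, with 6 min left unused.
Replace 2×gyoza plate with 4×pulled-pork sliders: the trade gains 36 net, giving 258 at 39 min.
Every other selection either busts 39 min or fails to beat 258.

258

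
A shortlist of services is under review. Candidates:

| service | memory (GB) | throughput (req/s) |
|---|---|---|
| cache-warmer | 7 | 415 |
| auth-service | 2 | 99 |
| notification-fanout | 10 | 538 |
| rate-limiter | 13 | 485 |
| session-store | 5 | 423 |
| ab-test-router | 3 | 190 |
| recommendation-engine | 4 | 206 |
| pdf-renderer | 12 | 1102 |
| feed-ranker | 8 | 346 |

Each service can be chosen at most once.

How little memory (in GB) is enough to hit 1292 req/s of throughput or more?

Need the lightest bundle worth ≥ 1292.
ab-test-router + pdf-renderer: 1292 throughput at 15 GB.
Below 15 GB the best achievable stays under 1292.

15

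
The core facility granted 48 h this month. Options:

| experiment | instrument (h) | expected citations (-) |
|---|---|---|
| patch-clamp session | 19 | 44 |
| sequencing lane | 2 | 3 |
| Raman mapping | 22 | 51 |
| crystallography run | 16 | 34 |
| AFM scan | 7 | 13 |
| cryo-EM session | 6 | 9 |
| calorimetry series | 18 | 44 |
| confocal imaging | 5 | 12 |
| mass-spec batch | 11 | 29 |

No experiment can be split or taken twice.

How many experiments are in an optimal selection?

3

Best achievable expected citations is 117.
One optimal bundle: patch-clamp session + calorimetry series + mass-spec batch (48 h).
All optima have 3 experiments.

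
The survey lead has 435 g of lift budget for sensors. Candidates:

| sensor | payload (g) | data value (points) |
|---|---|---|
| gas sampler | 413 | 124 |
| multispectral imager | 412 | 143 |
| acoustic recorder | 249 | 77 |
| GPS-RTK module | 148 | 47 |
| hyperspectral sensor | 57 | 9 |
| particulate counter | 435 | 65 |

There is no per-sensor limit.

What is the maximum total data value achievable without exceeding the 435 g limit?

143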